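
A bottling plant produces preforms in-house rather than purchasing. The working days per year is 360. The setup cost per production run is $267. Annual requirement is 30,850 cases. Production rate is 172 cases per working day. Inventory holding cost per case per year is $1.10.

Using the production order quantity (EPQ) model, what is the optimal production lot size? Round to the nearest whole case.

5,463 cases

Daily demand d = 30,850/360 = 85.694; p = 172; 1 − d/p = 0.50178
EPQ = √(2DS / (H(1 − d/p)))
    = √(2 × 30,850 × 267 / (1.1 × 0.50178)) ≈ 5,463.20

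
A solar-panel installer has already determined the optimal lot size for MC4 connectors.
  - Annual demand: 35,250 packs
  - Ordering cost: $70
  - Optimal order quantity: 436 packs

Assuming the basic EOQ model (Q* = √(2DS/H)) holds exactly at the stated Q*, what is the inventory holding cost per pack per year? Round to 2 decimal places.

$25.96

Since Q* = (2DS/H)^½, squaring gives Q*²·H = 2DS.
H = 2DS / Q² = 2 × 35,250 × 70 / 436² = 25.9606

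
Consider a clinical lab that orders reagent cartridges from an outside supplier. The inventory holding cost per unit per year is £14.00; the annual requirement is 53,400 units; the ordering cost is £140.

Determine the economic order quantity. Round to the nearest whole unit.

Optimal lot size Q* = (2 × 53,400 × £140 / £14)^½ ≈ 1,033.44

1,033 units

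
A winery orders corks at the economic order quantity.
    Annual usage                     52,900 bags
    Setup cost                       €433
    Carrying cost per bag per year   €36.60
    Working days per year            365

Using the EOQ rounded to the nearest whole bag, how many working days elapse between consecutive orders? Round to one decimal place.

7.7 days

EOQ = √(2DS/H) = √(2 × 52,900 × 433 / 36.6)
    = √(1,251,677.60) ≈ 1,118.78 → Q = 1,119 bags
Days between orders = 365 / (D/Q) = 365 / 47.274 ≈ 7.721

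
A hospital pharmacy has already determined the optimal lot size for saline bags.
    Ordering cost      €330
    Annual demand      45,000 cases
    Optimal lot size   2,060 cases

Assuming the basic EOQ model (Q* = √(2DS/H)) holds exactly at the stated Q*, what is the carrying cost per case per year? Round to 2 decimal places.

From Q* = √(2DS/H) ⇒ Q*² = 2DS/H.
H = 2DS / Q² = 2 × 45,000 × 330 / 2,060² = 6.9988

€7.00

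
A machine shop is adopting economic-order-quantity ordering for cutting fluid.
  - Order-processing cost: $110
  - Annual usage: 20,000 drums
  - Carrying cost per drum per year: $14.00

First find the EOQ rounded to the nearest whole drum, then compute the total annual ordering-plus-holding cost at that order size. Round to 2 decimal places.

2DS/H = 2·20,000·110/14 = 314,285.71
EOQ = √314,285.71 ≈ 560.61 → Q = 561 drums
Orders/yr = 20,000/561 = 35.651; ordering cost = 35.651 × $110 = $3,921.57
Average inventory = 561/2 = 280.5; holding cost = 280.5 × $14 = $3,927.00
Total = $3,921.57 + $3,927.00 = $7,848.57

$7,848.57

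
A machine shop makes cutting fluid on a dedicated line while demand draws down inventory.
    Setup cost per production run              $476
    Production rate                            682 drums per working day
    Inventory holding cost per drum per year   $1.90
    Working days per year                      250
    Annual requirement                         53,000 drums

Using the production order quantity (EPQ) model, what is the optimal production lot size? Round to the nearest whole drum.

6,208 drums

d = 53,000/250 = 212.0000 drums/day;  effective holding cost H(1 − d/p) = 1.9·(1 − 212.0000/682) = 1.30938
Q* = √(2DS / H_eff) = √(2·53,000·476 / 1.30938) ≈ 6,207.59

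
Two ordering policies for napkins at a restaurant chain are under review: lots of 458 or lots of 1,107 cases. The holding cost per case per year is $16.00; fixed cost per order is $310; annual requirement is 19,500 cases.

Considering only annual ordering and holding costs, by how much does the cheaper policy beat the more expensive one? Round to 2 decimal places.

Annual cost at Q: ordering D·S/Q plus holding Q·H/2.
TC(458) = (19,500/458)×310 + (458/2)×16 = $16,862.69
TC(1,107) = (19,500/1,107)×310 + (1,107/2)×16 = $14,316.70
Cheaper: Q = 1,107.  Difference = $2,545.99

$2,545.99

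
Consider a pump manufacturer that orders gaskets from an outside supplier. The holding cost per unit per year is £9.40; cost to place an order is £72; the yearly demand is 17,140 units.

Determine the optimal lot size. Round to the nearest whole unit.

512 units

2DS/H = 2·17,140·72/9.4 = 262,570.21
EOQ = √262,570.21 ≈ 512.42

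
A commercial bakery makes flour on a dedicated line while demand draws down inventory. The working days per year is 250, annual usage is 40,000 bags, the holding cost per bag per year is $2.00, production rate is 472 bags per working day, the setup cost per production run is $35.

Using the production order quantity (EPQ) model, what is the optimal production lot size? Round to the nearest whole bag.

Daily demand d = 40,000/250 = 160.000; p = 472; 1 − d/p = 0.66102
EPQ = √(2DS / (H(1 − d/p)))
    = √(2 × 40,000 × 35 / (2 × 0.66102)) ≈ 1,455.32

1,455 bags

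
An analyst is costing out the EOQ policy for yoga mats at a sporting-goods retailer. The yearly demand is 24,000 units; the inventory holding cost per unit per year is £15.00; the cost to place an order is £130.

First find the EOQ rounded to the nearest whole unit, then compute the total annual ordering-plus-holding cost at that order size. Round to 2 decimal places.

£9,674.71

2DS/H = 2·24,000·130/15 = 416,000.00
EOQ = √416,000.00 ≈ 644.98 → Q = 645 units
Ordering: D/Q × S = 24,000/645 × £130 = £4,837.21
Holding:  Q/2 × H = 645/2 × £15 = £4,837.50
Total = £4,837.21 + £4,837.50 = £9,674.71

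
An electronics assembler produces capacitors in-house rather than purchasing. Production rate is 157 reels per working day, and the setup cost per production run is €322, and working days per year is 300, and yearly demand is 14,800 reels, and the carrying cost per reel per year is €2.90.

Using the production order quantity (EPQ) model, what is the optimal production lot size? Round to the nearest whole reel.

Daily demand d = 14,800/300 = 49.333; p = 157; 1 − d/p = 0.68577
EPQ = √(2DS / (H(1 − d/p)))
    = √(2 × 14,800 × 322 / (2.9 × 0.68577)) ≈ 2,189.19

2,189 reels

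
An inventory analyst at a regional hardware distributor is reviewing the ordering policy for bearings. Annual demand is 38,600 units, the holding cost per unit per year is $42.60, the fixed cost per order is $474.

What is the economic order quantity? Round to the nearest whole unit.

927 units

EOQ = √(2DS/H) = √(2 × 38,600 × 474 / 42.6)
    = √(858,985.92) ≈ 926.81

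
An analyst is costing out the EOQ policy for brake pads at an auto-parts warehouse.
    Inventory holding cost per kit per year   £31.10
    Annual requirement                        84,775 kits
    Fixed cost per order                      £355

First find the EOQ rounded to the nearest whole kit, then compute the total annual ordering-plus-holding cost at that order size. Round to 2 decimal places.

Q* = √(2·D·S / H) = √(2·84,775·355 / 31.1) = √1,935,377.8 ≈ 1,391.18 → Q = 1,391 kits
Orders/yr = 84,775/1,391 = 60.945; ordering cost = 60.945 × £355 = £21,635.60
Average inventory = 1,391/2 = 695.5; holding cost = 695.5 × £31.1 = £21,630.05
Total = £21,635.60 + £21,630.05 = £43,265.65

£43,265.65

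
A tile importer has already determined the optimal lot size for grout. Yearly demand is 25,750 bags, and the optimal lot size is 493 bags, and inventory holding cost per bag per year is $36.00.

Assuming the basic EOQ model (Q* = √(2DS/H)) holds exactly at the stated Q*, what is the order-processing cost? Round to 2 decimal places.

EOQ relation: Q² = 2DS/H, so rearrange for the unknown.
S = Q²H / (2D) = 493² × 36 / (2 × 25,750) = 169.8983

$169.90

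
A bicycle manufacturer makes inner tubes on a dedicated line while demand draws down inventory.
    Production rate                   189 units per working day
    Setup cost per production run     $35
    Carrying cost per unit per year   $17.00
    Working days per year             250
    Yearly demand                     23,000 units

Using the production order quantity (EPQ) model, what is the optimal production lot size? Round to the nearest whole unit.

430 units

d = 23,000/250 = 92.0000 units/day;  effective holding cost H(1 − d/p) = 17·(1 − 92.0000/189) = 8.72487
Q* = √(2DS / H_eff) = √(2·23,000·35 / 8.72487) ≈ 429.57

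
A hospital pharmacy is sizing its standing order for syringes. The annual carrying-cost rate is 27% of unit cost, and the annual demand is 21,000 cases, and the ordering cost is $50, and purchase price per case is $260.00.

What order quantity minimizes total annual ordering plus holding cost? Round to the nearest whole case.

173 cases

H = i·C = 0.27 × $260 = $70.2000 per case-year
Optimal lot size Q* = (2 × 21,000 × $50 / $70.2)^½ ≈ 172.96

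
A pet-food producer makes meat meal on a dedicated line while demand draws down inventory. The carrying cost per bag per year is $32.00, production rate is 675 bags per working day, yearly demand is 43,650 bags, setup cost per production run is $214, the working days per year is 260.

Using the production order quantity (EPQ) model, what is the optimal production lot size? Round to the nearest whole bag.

d = 43,650/260 = 167.8846 bags/day;  effective holding cost H(1 − d/p) = 32·(1 − 167.8846/675) = 24.04103
Q* = √(2DS / H_eff) = √(2·43,650·214 / 24.04103) ≈ 881.53

882 bags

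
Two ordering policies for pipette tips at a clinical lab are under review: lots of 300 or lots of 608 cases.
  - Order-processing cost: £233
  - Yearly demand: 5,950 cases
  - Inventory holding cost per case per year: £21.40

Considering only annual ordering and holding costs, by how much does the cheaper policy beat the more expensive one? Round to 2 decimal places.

£954.61

Annual cost at Q: ordering D·S/Q plus holding Q·H/2.
TC(300) = (5,950/300)×233 + (300/2)×21.4 = £7,831.17
TC(608) = (5,950/608)×233 + (608/2)×21.4 = £8,785.78
Lots of 300 are cheaper by £954.61.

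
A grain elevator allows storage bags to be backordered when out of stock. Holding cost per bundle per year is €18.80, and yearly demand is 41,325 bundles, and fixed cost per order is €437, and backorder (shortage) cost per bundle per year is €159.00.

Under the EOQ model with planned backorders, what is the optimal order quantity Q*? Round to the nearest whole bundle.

Q* = √(2DS/H) · √((H + b)/b)
   = √(2 × 41,325 × 437 / 18.8) · √((18.8 + 159) / 159)
   = 1,386.064 × 1.0575 ≈ 1,465.72

1,466 bundles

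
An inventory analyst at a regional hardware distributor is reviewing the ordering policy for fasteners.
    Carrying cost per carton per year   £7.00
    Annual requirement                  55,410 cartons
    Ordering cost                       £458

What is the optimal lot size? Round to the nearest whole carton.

EOQ = √(2DS/H) = √(2 × 55,410 × 458 / 7)
    = √(7,250,794.29) ≈ 2,692.73

2,693 cartons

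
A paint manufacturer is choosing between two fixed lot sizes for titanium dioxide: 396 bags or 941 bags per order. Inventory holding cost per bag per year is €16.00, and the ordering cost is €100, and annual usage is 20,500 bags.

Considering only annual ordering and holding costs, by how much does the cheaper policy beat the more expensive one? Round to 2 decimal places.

€1,361.77

TC(Q) = (D/Q)S + (Q/2)H
TC(396) = (20,500/396)×100 + (396/2)×16 = €8,344.77
TC(941) = (20,500/941)×100 + (941/2)×16 = €9,706.53
Cheaper: Q = 396.  Difference = €1,361.77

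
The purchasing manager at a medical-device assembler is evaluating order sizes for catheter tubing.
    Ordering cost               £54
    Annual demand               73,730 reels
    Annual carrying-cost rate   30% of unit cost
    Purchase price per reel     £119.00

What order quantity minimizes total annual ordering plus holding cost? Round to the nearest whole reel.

472 reels

Holding cost per reel per year: H = 30% × £119 = £35.7000
Optimal lot size Q* = (2 × 73,730 × £54 / £35.7)^½ ≈ 472.28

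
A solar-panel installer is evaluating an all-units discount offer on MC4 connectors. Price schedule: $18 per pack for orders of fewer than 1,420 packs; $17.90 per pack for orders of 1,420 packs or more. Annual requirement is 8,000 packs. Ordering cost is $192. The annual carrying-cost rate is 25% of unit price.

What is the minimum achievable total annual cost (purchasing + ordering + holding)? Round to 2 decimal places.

H₁ = 25%×$18 = $4.5000;  H₂ = 25%×$17.90 = $4.4750
EOQ₁ = √(2×8,000×192/4.5000) = 826.24  (< 1,420, feasible at tier 1)
EOQ₂ = √(2×8,000×192/4.4750) = 828.54  (< 1,420 → use Q = 1,420 at tier-2 price)
TC(tier 1 (EOQ₁), Q≈826.2) = $147,718.06
TC(tier 2, Q≈1,420.0) = $147,458.94
Minimum at tier 2: $147,458.94

$147,458.94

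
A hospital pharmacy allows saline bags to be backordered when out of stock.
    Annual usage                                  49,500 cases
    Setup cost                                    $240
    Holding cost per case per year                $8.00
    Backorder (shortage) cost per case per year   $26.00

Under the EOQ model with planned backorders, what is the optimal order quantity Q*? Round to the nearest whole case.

Q* = √(2DS/H) · √((H + b)/b)
   = √(2 × 49,500 × 240 / 8) · √((8 + 26) / 26)
   = 1,723.369 × 1.1435 ≈ 1,970.75

1,971 cases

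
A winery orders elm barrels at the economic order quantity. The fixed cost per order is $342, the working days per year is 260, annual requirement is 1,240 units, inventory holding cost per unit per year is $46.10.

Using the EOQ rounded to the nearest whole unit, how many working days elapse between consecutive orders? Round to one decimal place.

Optimal lot size Q* = (2 × 1,240 × $342 / $46.1)^½ ≈ 135.64 → Q = 136 units
Days between orders = 260 / (D/Q) = 260 / 9.118 ≈ 28.516

28.5 days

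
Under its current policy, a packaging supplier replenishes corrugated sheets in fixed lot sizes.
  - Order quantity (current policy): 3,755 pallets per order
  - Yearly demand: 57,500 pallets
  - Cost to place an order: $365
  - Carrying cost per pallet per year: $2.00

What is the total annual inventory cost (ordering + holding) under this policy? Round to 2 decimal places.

$9,344.21

Orders/yr = 57,500/3,755 = 15.313; ordering cost = 15.313 × $365 = $5,589.21
Average inventory = 3,755/2 = 1877.5; holding cost = 1877.5 × $2 = $3,755.00
Total = $5,589.21 + $3,755.00 = $9,344.21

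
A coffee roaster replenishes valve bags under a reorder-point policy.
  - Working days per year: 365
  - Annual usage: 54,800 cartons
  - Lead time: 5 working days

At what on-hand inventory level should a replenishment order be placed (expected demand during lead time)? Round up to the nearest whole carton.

751 cartons

Daily demand d = 54,800 / 365 = 150.137 cartons/day
Demand during lead time = 150.137 × 5 = 750.68
Reorder point = 750.68 → round up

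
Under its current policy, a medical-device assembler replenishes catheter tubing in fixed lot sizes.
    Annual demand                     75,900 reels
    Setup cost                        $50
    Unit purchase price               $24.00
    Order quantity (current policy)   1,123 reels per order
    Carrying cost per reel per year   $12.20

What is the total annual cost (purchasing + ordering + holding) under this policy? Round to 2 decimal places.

$1,831,829.64

Orders/yr = 75,900/1,123 = 67.587; ordering cost = 67.587 × $50 = $3,379.34
Average inventory = 1,123/2 = 561.5; holding cost = 561.5 × $12.2 = $6,850.30
Purchase cost = D·C = 75,900 × 24 = $1,821,600.00
Total = $3,379.34 + $6,850.30 + $1,821,600.00 = $1,831,829.64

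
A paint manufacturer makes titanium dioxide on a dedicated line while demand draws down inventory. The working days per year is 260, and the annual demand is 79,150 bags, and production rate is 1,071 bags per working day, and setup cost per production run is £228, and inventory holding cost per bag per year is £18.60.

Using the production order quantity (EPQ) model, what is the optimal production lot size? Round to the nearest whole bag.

Daily demand d = 79,150/260 = 304.423; p = 1071; 1 − d/p = 0.71576
EPQ = √(2DS / (H(1 − d/p)))
    = √(2 × 79,150 × 228 / (18.6 × 0.71576)) ≈ 1,646.52

1,647 bags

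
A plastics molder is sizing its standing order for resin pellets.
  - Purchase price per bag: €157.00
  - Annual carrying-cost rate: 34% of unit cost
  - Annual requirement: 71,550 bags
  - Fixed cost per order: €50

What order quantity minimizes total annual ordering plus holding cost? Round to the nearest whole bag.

366 bags

H = i·C = 0.34 × €157 = €53.3800 per bag-year
2DS/H = 2·71,550·50/53.38 = 134,038.97
EOQ = √134,038.97 ≈ 366.11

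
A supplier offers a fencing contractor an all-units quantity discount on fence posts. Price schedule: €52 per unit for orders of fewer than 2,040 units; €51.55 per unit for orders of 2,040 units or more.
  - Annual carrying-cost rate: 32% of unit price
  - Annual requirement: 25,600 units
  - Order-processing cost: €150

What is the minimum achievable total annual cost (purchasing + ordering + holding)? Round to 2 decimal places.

€1,338,388.27

H₁ = 32%×€52 = €16.6400;  H₂ = 32%×€51.55 = €16.4960
EOQ₁ = √(2×25,600×150/16.6400) = 679.37  (< 2,040, feasible at tier 1)
EOQ₂ = √(2×25,600×150/16.4960) = 682.33  (< 2,040 → use Q = 2,040 at tier-2 price)
TC(tier 1 (EOQ₁), Q≈679.4) = €1,342,504.65
TC(tier 2, Q≈2,040.0) = €1,338,388.27
Minimum at tier 2: €1,338,388.27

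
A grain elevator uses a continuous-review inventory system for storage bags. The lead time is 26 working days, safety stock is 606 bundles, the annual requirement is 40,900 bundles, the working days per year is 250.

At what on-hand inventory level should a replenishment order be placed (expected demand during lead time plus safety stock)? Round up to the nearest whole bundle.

Daily demand d = 40,900 / 250 = 163.600 bundles/day
Demand during lead time = 163.600 × 26 = 4,253.60
Reorder point = 4,253.60 + 606 = 4,859.60 → round up

4,860 bundles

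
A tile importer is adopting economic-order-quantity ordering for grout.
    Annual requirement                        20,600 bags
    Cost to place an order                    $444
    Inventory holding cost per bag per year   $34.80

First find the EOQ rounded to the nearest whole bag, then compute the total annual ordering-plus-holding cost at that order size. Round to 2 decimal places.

$25,230.72

Optimal lot size Q* = (2 × 20,600 × $444 / $34.8)^½ ≈ 725.02 → Q = 725 bags
Annual ordering cost = (D/Q)·S = (20,600/725) × 444 = $12,615.72
Annual holding cost  = (Q/2)·H = (725/2) × 34.8 = $12,615.00
Total = $12,615.72 + $12,615.00 = $25,230.72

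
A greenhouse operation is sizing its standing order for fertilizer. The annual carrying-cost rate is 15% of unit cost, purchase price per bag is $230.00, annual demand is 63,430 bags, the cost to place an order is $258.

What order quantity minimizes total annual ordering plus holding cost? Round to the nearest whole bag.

Holding cost per bag per year: H = 15% × $230 = $34.5000
EOQ = √(2DS/H) = √(2 × 63,430 × 258 / 34.5)
    = √(948,692.17) ≈ 974.01

974 bags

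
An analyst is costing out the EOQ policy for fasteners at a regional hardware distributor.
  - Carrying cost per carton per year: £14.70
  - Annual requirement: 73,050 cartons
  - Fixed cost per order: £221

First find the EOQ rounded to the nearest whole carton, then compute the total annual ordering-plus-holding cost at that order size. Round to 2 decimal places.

EOQ = √(2DS/H) = √(2 × 73,050 × 221 / 14.7)
    = √(2,196,469.39) ≈ 1,482.05 → Q = 1,482 cartons
Annual ordering cost = (D/Q)·S = (73,050/1,482) × 221 = £10,893.42
Annual holding cost  = (Q/2)·H = (1,482/2) × 14.7 = £10,892.70
Total = £10,893.42 + £10,892.70 = £21,786.12

£21,786.12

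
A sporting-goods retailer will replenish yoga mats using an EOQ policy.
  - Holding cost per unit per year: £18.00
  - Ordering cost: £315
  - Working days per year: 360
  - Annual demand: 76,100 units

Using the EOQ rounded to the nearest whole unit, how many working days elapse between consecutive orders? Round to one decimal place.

2DS/H = 2·76,100·315/18 = 2,663,500.00
EOQ = √2,663,500.00 ≈ 1,632.02 → Q = 1,632 units
T = Q/D × 360 days = 1,632/76,100 × 360 = 7.720 days

7.7 days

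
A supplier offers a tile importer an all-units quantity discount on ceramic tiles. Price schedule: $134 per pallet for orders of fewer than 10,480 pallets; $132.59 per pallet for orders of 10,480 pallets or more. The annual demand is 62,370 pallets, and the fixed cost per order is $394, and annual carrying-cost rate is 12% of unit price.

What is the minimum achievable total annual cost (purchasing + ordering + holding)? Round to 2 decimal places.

$8,355,355.72

H₁ = 12%×$134 = $16.0800;  H₂ = 12%×$132.59 = $15.9108
EOQ₁ = √(2×62,370×394/16.0800) = 1,748.27  (< 10,480, feasible at tier 1)
EOQ₂ = √(2×62,370×394/15.9108) = 1,757.54  (< 10,480 → use Q = 10,480 at tier-2 price)
TC(tier 1 (EOQ₁), Q≈1,748.3) = $8,385,692.15
TC(tier 2, Q≈10,480.0) = $8,355,355.72
Minimum at tier 2: $8,355,355.72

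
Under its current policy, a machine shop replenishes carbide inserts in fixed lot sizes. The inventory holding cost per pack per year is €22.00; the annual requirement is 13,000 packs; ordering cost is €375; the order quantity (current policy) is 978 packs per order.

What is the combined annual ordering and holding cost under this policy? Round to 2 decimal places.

€15,742.66

Ordering: D/Q × S = 13,000/978 × €375 = €4,984.66
Holding:  Q/2 × H = 978/2 × €22 = €10,758.00
Total = €4,984.66 + €10,758.00 = €15,742.66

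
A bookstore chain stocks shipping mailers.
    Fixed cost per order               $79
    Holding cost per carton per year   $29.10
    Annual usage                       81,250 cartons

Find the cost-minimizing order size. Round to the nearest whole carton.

664 cartons

EOQ = √(2DS/H) = √(2 × 81,250 × 79 / 29.1)
    = √(441,151.20) ≈ 664.19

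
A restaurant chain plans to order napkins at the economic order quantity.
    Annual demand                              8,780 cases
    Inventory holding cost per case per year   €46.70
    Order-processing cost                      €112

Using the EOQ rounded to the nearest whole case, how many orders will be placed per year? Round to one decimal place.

42.8 orders per year

EOQ = √(2DS/H) = √(2 × 8,780 × 112 / 46.7)
    = √(42,113.92) ≈ 205.22 → Q = 205
Orders per year = D/Q = 8,780 / 205 = 42.829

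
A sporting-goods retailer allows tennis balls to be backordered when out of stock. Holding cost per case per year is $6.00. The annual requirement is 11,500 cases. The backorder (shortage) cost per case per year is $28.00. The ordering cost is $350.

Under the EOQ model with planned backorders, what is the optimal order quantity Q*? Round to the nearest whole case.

1,276 cases

Basic EOQ = √(2·11,500·350/6) = 1,158.303
Backorder adjustment √((H+b)/b) = √((6+28)/28) = 1.1019
Q* = 1,158.303 × 1.1019 ≈ 1,276.39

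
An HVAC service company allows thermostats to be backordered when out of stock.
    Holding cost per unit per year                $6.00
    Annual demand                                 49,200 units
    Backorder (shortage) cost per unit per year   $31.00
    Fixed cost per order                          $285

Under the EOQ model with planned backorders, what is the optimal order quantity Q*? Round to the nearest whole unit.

2,362 units

Q* = √(2DS/H) · √((H + b)/b)
   = √(2 × 49,200 × 285 / 6) · √((6 + 31) / 31)
   = 2,161.944 × 1.0925 ≈ 2,361.92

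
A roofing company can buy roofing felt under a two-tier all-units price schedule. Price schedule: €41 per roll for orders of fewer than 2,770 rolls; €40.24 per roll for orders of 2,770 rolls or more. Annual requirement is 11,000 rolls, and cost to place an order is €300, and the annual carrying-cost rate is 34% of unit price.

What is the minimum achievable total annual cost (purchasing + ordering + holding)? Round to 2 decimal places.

H₁ = 34%×€41 = €13.9400;  H₂ = 34%×€40.24 = €13.6816
EOQ₁ = √(2×11,000×300/13.9400) = 688.08  (< 2,770, feasible at tier 1)
EOQ₂ = √(2×11,000×300/13.6816) = 694.55  (< 2,770 → use Q = 2,770 at tier-2 price)
TC(tier 1 (EOQ₁), Q≈688.1) = €460,591.87
TC(tier 2, Q≈2,770.0) = €462,780.35
Minimum at tier 1 (EOQ₁): €460,591.87

€460,591.87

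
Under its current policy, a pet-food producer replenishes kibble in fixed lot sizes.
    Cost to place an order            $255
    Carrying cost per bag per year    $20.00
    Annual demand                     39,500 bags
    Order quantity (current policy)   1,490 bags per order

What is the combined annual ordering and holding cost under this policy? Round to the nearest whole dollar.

Orders/yr = 39,500/1,490 = 26.510; ordering cost = 26.510 × $255 = $6,760.07
Average inventory = 1,490/2 = 745; holding cost = 745 × $20 = $14,900.00
Total = $6,760.07 + $14,900.00 = $21,660.07

$21,660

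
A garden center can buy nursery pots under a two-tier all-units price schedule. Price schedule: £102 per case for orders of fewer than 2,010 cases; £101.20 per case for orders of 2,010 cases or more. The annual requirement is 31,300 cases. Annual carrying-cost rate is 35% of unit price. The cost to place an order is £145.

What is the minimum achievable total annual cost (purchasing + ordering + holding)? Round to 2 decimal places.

H₁ = 35%×£102 = £35.7000;  H₂ = 35%×£101.20 = £35.4200
EOQ₁ = √(2×31,300×145/35.7000) = 504.24  (< 2,010, feasible at tier 1)
EOQ₂ = √(2×31,300×145/35.4200) = 506.23  (< 2,010 → use Q = 2,010 at tier-2 price)
TC(tier 1 (EOQ₁), Q≈504.2) = £3,210,601.36
TC(tier 2, Q≈2,010.0) = £3,205,415.06
Minimum at tier 2: £3,205,415.06

£3,205,415.06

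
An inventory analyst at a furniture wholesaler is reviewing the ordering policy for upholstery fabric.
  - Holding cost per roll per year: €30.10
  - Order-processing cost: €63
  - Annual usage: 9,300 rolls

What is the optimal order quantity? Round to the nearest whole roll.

2DS/H = 2·9,300·63/30.1 = 38,930.23
EOQ = √38,930.23 ≈ 197.31

197 rolls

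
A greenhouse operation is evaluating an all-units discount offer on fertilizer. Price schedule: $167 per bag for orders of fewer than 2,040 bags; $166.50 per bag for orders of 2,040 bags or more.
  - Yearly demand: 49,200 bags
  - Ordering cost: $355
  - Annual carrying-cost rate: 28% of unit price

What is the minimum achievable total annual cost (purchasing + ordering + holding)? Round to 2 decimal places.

$8,247,914.16

H₁ = 28%×$167 = $46.7600;  H₂ = 28%×$166.50 = $46.6200
EOQ₁ = √(2×49,200×355/46.7600) = 864.32  (< 2,040, feasible at tier 1)
EOQ₂ = √(2×49,200×355/46.6200) = 865.62  (< 2,040 → use Q = 2,040 at tier-2 price)
TC(tier 1 (EOQ₁), Q≈864.3) = $8,256,815.60
TC(tier 2, Q≈2,040.0) = $8,247,914.16
Minimum at tier 2: $8,247,914.16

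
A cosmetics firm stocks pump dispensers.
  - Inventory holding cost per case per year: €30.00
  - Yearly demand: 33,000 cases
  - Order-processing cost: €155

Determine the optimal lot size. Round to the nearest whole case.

Optimal lot size Q* = (2 × 33,000 × €155 / €30)^½ ≈ 583.95

584 cases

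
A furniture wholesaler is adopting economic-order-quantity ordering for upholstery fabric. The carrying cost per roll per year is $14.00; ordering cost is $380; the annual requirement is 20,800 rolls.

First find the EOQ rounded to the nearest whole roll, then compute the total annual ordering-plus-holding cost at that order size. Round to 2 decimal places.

Optimal lot size Q* = (2 × 20,800 × $380 / $14)^½ ≈ 1,062.61 → Q = 1,063 rolls
Orders/yr = 20,800/1,063 = 19.567; ordering cost = 19.567 × $380 = $7,435.56
Average inventory = 1,063/2 = 531.5; holding cost = 531.5 × $14 = $7,441.00
Total = $7,435.56 + $7,441.00 = $14,876.56

$14,876.56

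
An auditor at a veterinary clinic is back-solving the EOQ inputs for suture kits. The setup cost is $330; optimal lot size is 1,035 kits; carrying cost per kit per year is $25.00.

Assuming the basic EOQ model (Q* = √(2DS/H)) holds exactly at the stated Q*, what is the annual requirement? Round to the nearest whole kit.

40,577 kits per year

Since Q* = (2DS/H)^½, squaring gives Q*²·H = 2DS.
D = Q²H / (2S) = 1,035² × 25 / (2 × 330) = 40,576.70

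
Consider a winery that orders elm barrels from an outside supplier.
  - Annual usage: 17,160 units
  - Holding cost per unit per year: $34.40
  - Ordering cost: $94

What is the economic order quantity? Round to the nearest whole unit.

Optimal lot size Q* = (2 × 17,160 × $94 / $34.4)^½ ≈ 306.24

306 units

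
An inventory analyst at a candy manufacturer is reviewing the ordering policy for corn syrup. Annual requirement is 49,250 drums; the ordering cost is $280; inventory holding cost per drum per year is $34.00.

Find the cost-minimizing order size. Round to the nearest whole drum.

901 drums

EOQ = √(2DS/H) = √(2 × 49,250 × 280 / 34)
    = √(811,176.47) ≈ 900.65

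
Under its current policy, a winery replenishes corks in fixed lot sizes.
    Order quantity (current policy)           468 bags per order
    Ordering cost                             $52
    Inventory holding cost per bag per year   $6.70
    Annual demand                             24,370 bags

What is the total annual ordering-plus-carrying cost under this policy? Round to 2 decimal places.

$4,275.58

Ordering: D/Q × S = 24,370/468 × $52 = $2,707.78
Holding:  Q/2 × H = 468/2 × $6.7 = $1,567.80
Total = $2,707.78 + $1,567.80 = $4,275.58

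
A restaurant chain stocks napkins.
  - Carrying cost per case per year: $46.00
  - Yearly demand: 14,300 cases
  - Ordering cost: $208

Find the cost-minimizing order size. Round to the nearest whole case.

360 cases

2DS/H = 2·14,300·208/46 = 129,321.74
EOQ = √129,321.74 ≈ 359.61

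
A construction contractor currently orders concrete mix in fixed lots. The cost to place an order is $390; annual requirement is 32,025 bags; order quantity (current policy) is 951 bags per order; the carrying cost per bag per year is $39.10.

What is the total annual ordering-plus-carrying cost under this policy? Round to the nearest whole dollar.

$31,725

Ordering: D/Q × S = 32,025/951 × $390 = $13,133.28
Holding:  Q/2 × H = 951/2 × $39.1 = $18,592.05
Total = $13,133.28 + $18,592.05 = $31,725.33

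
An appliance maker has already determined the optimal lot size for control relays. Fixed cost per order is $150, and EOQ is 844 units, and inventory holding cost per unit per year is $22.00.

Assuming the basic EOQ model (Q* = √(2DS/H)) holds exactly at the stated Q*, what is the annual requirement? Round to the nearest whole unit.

EOQ relation: Q² = 2DS/H, so rearrange for the unknown.
D = Q²H / (2S) = 844² × 22 / (2 × 150) = 52,237.97

52,238 units per year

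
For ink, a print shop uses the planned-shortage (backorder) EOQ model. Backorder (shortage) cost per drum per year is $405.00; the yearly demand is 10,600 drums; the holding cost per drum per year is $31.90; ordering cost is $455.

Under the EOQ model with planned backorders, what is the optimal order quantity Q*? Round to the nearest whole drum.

Q* = √(2DS/H) · √((H + b)/b)
   = √(2 × 10,600 × 455 / 31.9) · √((31.9 + 405) / 405)
   = 549.893 × 1.0386 ≈ 571.14

571 drums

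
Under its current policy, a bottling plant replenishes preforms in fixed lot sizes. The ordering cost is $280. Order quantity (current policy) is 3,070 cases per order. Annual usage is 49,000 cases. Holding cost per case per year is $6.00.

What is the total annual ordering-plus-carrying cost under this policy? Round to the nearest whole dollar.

Ordering: D/Q × S = 49,000/3,070 × $280 = $4,469.06
Holding:  Q/2 × H = 3,070/2 × $6 = $9,210.00
Total = $4,469.06 + $9,210.00 = $13,679.06

$13,679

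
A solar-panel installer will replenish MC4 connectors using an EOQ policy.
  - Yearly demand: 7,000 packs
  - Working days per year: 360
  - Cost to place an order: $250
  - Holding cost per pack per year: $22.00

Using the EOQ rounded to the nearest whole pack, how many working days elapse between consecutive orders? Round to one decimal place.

2DS/H = 2·7,000·250/22 = 159,090.91
EOQ = √159,090.91 ≈ 398.86 → Q = 399 packs
T = Q/D × 360 days = 399/7,000 × 360 = 20.520 days

20.5 days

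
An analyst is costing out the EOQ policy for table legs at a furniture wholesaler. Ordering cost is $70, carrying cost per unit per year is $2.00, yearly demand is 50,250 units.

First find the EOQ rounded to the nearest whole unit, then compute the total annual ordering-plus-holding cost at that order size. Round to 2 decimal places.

$3,751.00

2DS/H = 2·50,250·70/2 = 3,517,500.00
EOQ = √3,517,500.00 ≈ 1,875.50 → Q = 1,875 units
Annual ordering cost = (D/Q)·S = (50,250/1,875) × 70 = $1,876.00
Annual holding cost  = (Q/2)·H = (1,875/2) × 2 = $1,875.00
Total = $1,876.00 + $1,875.00 = $3,751.00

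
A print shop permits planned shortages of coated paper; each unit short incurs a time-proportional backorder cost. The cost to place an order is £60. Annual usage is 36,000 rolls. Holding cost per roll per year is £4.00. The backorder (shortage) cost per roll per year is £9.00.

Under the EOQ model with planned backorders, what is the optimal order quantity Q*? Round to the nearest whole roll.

Q* = √(2DS/H) · √((H + b)/b)
   = √(2 × 36,000 × 60 / 4) · √((4 + 9) / 9)
   = 1,039.230 × 1.2019 ≈ 1,249.00

1,249 rolls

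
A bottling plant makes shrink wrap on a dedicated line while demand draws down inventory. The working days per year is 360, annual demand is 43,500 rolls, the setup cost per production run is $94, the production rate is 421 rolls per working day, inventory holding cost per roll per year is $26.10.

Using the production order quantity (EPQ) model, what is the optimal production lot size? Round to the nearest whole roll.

663 rolls

d = 43,500/360 = 120.8333 rolls/day;  effective holding cost H(1 − d/p) = 26.1·(1 − 120.8333/421) = 18.60891
Q* = √(2DS / H_eff) = √(2·43,500·94 / 18.60891) ≈ 662.92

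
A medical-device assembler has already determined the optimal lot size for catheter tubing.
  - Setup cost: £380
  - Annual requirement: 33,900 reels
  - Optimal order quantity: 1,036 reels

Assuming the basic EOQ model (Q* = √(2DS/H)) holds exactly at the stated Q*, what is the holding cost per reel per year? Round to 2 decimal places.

EOQ relation: Q² = 2DS/H, so rearrange for the unknown.
H = 2DS / Q² = 2 × 33,900 × 380 / 1,036² = 24.0046

£24.00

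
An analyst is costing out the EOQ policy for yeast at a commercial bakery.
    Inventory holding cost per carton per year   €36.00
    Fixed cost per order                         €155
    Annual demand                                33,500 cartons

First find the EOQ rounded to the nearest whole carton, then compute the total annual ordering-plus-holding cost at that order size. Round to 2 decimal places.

2DS/H = 2·33,500·155/36 = 288,472.22
EOQ = √288,472.22 ≈ 537.10 → Q = 537 cartons
Ordering: D/Q × S = 33,500/537 × €155 = €9,669.46
Holding:  Q/2 × H = 537/2 × €36 = €9,666.00
Total = €9,669.46 + €9,666.00 = €19,335.46

€19,335.46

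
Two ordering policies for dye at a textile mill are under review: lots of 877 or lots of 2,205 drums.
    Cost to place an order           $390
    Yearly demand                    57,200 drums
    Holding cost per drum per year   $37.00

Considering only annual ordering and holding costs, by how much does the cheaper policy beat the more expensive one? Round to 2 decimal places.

$9,248.29

TC(Q) = (D/Q)S + (Q/2)H
TC(877) = (57,200/877)×390 + (877/2)×37 = $41,661.22
TC(2,205) = (57,200/2,205)×390 + (2,205/2)×37 = $50,909.51
|ΔTC| = |$41,661.22 − $50,909.51| = $9,248.29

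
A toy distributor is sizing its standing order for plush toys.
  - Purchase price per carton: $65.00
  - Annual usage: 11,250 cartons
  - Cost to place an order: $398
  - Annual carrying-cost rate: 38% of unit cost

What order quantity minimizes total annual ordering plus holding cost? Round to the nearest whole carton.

Holding cost per carton per year: H = 38% × $65 = $24.7000
Optimal lot size Q* = (2 × 11,250 × $398 / $24.7)^½ ≈ 602.12

602 cartons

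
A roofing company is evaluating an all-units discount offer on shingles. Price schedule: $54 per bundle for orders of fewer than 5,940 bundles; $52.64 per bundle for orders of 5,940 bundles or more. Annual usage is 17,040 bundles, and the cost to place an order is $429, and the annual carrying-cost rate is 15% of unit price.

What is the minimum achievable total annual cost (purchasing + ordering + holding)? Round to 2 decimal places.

$921,667.39

H₁ = 15%×$54 = $8.1000;  H₂ = 15%×$52.64 = $7.8960
EOQ₁ = √(2×17,040×429/8.1000) = 1,343.49  (< 5,940, feasible at tier 1)
EOQ₂ = √(2×17,040×429/7.8960) = 1,360.74  (< 5,940 → use Q = 5,940 at tier-2 price)
TC(tier 1 (EOQ₁), Q≈1,343.5) = $931,042.31
TC(tier 2, Q≈5,940.0) = $921,667.39
Minimum at tier 2: $921,667.39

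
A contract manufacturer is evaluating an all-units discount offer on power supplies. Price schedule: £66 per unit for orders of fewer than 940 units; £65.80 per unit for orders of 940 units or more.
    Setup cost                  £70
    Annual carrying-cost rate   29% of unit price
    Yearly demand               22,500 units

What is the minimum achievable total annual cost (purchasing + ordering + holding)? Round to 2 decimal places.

H₁ = 29%×£66 = £19.1400;  H₂ = 29%×£65.80 = £19.0820
EOQ₁ = √(2×22,500×70/19.1400) = 405.68  (< 940, feasible at tier 1)
EOQ₂ = √(2×22,500×70/19.0820) = 406.30  (< 940 → use Q = 940 at tier-2 price)
TC(tier 1 (EOQ₁), Q≈405.7) = £1,492,764.73
TC(tier 2, Q≈940.0) = £1,491,144.07
Minimum at tier 2: £1,491,144.07

£1,491,144.07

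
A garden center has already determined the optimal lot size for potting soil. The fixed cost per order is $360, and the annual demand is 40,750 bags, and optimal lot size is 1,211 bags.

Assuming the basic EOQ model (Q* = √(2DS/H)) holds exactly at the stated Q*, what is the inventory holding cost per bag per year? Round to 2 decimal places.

$20.01

EOQ relation: Q² = 2DS/H, so rearrange for the unknown.
H = 2DS / Q² = 2 × 40,750 × 360 / 1,211² = 20.0065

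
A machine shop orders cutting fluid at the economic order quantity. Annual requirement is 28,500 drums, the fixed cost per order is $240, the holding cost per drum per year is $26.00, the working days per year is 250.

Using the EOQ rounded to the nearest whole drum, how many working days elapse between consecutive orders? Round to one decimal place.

6.4 days

2DS/H = 2·28,500·240/26 = 526,153.85
EOQ = √526,153.85 ≈ 725.36 → Q = 725 drums
Days between orders = 250 / (D/Q) = 250 / 39.310 ≈ 6.360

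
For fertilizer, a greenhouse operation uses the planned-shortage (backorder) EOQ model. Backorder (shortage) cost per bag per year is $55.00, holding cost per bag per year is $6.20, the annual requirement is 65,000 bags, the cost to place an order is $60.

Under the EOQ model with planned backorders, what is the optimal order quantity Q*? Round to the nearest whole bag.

Basic EOQ = √(2·65,000·60/6.2) = 1,121.635
Backorder adjustment √((H+b)/b) = √((6.2+55)/55) = 1.0549
Q* = 1,121.635 × 1.0549 ≈ 1,183.17

1,183 bags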